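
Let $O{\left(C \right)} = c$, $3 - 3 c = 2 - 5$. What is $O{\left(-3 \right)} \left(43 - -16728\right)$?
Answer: $33542$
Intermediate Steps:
$c = 2$ ($c = 1 - \frac{2 - 5}{3} = 1 - -1 = 1 + 1 = 2$)
$O{\left(C \right)} = 2$
$O{\left(-3 \right)} \left(43 - -16728\right) = 2 \left(43 - -16728\right) = 2 \left(43 + 16728\right) = 2 \cdot 16771 = 33542$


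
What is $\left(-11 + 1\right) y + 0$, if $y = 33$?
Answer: $-330$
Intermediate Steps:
$\left(-11 + 1\right) y + 0 = \left(-11 + 1\right) 33 + 0 = \left(-10\right) 33 + 0 = -330 + 0 = -330$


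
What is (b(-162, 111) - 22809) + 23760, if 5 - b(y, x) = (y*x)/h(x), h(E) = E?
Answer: 1118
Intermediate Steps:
b(y, x) = 5 - y (b(y, x) = 5 - y*x/x = 5 - x*y/x = 5 - y)
(b(-162, 111) - 22809) + 23760 = ((5 - 1*(-162)) - 22809) + 23760 = ((5 + 162) - 22809) + 23760 = (167 - 22809) + 23760 = -22642 + 23760 = 1118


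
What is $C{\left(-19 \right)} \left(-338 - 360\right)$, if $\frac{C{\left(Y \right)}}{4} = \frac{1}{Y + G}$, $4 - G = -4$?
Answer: $\frac{2792}{11} \approx 253.82$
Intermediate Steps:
$G = 8$ ($G = 4 - -4 = 4 + 4 = 8$)
$C{\left(Y \right)} = \frac{4}{8 + Y}$ ($C{\left(Y \right)} = \frac{4}{Y + 8} = \frac{4}{8 + Y}$)
$C{\left(-19 \right)} \left(-338 - 360\right) = \frac{4}{8 - 19} \left(-338 - 360\right) = \frac{4}{-11} \left(-698\right) = 4 \left(- \frac{1}{11}\right) \left(-698\right) = \left(- \frac{4}{11}\right) \left(-698\right) = \frac{2792}{11}$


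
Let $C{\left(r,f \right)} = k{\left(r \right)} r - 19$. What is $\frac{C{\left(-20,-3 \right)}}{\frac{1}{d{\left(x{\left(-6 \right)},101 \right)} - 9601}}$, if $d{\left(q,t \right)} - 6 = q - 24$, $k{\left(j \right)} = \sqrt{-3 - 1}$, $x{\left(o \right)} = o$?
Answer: $182875 + 385000 i \approx 1.8288 \cdot 10^{5} + 3.85 \cdot 10^{5} i$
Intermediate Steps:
$k{\left(j \right)} = 2 i$ ($k{\left(j \right)} = \sqrt{-4} = 2 i$)
$d{\left(q,t \right)} = -18 + q$ ($d{\left(q,t \right)} = 6 + \left(q - 24\right) = 6 + \left(-24 + q\right) = -18 + q$)
$C{\left(r,f \right)} = -19 + 2 i r$ ($C{\left(r,f \right)} = 2 i r - 19 = -19 + 2 i r$)
$\frac{C{\left(-20,-3 \right)}}{\frac{1}{d{\left(x{\left(-6 \right)},101 \right)} - 9601}} = \frac{-19 + 2 i \left(-20\right)}{\frac{1}{\left(-18 - 6\right) - 9601}} = \frac{-19 - 40 i}{\frac{1}{-24 - 9601}} = \frac{-19 - 40 i}{\frac{1}{-9625}} = \frac{-19 - 40 i}{- \frac{1}{9625}} = \left(-19 - 40 i\right) \left(-9625\right) = 182875 + 385000 i$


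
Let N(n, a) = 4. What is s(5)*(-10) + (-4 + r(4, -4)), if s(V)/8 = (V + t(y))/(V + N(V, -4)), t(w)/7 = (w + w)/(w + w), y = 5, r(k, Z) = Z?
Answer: -344/3 ≈ -114.67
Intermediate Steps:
t(w) = 7 (t(w) = 7*((w + w)/(w + w)) = 7*((2*w)/((2*w))) = 7*((2*w)*(1/(2*w))) = 7*1 = 7)
s(V) = 8*(7 + V)/(4 + V) (s(V) = 8*((V + 7)/(V + 4)) = 8*((7 + V)/(4 + V)) = 8*(7 + V)/(4 + V))
s(5)*(-10) + (-4 + r(4, -4)) = (8*(7 + 5)/(4 + 5))*(-10) + (-4 - 4) = (8*12/9)*(-10) - 8 = (8*(1/9)*12)*(-10) - 8 = (32/3)*(-10) - 8 = -320/3 - 8 = -344/3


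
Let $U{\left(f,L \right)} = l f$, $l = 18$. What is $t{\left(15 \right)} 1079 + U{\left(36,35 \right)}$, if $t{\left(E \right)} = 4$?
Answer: $4964$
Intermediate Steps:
$U{\left(f,L \right)} = 18 f$
$t{\left(15 \right)} 1079 + U{\left(36,35 \right)} = 4 \cdot 1079 + 18 \cdot 36 = 4316 + 648 = 4964$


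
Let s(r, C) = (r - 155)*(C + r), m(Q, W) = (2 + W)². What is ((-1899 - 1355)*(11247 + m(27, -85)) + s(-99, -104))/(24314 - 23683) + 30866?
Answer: -39486536/631 ≈ -62578.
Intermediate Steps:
s(r, C) = (-155 + r)*(C + r)
((-1899 - 1355)*(11247 + m(27, -85)) + s(-99, -104))/(24314 - 23683) + 30866 = ((-1899 - 1355)*(11247 + (2 - 85)²) + ((-99)² - 155*(-104) - 155*(-99) - 104*(-99)))/(24314 - 23683) + 30866 = (-3254*(11247 + (-83)²) + (9801 + 16120 + 15345 + 10296))/631 + 30866 = (-3254*(11247 + 6889) + 51562)*(1/631) + 30866 = (-3254*18136 + 51562)*(1/631) + 30866 = (-59014544 + 51562)*(1/631) + 30866 = -58962982*1/631 + 30866 = -58962982/631 + 30866 = -39486536/631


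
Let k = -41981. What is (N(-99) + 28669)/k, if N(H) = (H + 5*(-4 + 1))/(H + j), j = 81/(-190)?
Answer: -180535913/264354357 ≈ -0.68293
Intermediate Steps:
j = -81/190 (j = 81*(-1/190) = -81/190 ≈ -0.42632)
N(H) = (-15 + H)/(-81/190 + H) (N(H) = (H + 5*(-4 + 1))/(H - 81/190) = (H + 5*(-3))/(-81/190 + H) = (H - 15)/(-81/190 + H) = (-15 + H)/(-81/190 + H))
(N(-99) + 28669)/k = (190*(-15 - 99)/(-81 + 190*(-99)) + 28669)/(-41981) = (190*(-114)/(-81 - 18810) + 28669)*(-1/41981) = (190*(-114)/(-18891) + 28669)*(-1/41981) = (190*(-1/18891)*(-114) + 28669)*(-1/41981) = (7220/6297 + 28669)*(-1/41981) = (180535913/6297)*(-1/41981) = -180535913/264354357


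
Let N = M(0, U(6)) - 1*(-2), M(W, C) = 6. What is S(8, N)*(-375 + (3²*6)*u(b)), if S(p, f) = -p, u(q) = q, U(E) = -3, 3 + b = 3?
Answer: 3000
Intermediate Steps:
b = 0 (b = -3 + 3 = 0)
N = 8 (N = 6 - 1*(-2) = 6 + 2 = 8)
S(8, N)*(-375 + (3²*6)*u(b)) = (-1*8)*(-375 + (3²*6)*0) = -8*(-375 + (9*6)*0) = -8*(-375 + 54*0) = -8*(-375 + 0) = -8*(-375) = 3000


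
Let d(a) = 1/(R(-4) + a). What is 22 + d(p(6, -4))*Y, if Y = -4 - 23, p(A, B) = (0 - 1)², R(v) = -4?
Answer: 31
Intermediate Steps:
p(A, B) = 1 (p(A, B) = (-1)² = 1)
d(a) = 1/(-4 + a)
Y = -27
22 + d(p(6, -4))*Y = 22 - 27/(-4 + 1) = 22 - 27/(-3) = 22 - ⅓*(-27) = 22 + 9 = 31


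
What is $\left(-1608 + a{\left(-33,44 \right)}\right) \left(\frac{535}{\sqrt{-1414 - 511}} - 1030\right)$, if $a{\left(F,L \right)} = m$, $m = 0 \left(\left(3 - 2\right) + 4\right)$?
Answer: $1656240 + \frac{172056 i \sqrt{77}}{77} \approx 1.6562 \cdot 10^{6} + 19608.0 i$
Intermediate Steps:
$m = 0$ ($m = 0 \left(\left(3 - 2\right) + 4\right) = 0 \left(1 + 4\right) = 0 \cdot 5 = 0$)
$a{\left(F,L \right)} = 0$
$\left(-1608 + a{\left(-33,44 \right)}\right) \left(\frac{535}{\sqrt{-1414 - 511}} - 1030\right) = \left(-1608 + 0\right) \left(\frac{535}{\sqrt{-1414 - 511}} - 1030\right) = - 1608 \left(\frac{535}{\sqrt{-1414 - 511}} - 1030\right) = - 1608 \left(\frac{535}{\sqrt{-1925}} - 1030\right) = - 1608 \left(\frac{535}{5 i \sqrt{77}} - 1030\right) = - 1608 \left(535 \left(- \frac{i \sqrt{77}}{385}\right) - 1030\right) = - 1608 \left(- \frac{107 i \sqrt{77}}{77} - 1030\right) = - 1608 \left(-1030 - \frac{107 i \sqrt{77}}{77}\right) = 1656240 + \frac{172056 i \sqrt{77}}{77}$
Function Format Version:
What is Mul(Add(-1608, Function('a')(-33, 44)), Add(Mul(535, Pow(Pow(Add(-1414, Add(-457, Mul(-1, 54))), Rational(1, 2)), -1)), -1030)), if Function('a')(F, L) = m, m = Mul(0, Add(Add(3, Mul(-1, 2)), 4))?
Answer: Add(1656240, Mul(Rational(172056, 77), I, Pow(77, Rational(1, 2)))) ≈ Add(1.6562e+6, Mul(19608., I))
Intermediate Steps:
m = 0 (m = Mul(0, Add(Add(3, -2), 4)) = Mul(0, Add(1, 4)) = Mul(0, 5) = 0)
Function('a')(F, L) = 0
Mul(Add(-1608, Function('a')(-33, 44)), Add(Mul(535, Pow(Pow(Add(-1414, Add(-457, Mul(-1, 54))), Rational(1, 2)), -1)), -1030)) = Mul(Add(-1608, 0), Add(Mul(535, Pow(Pow(Add(-1414, Add(-457, Mul(-1, 54))), Rational(1, 2)), -1)), -1030)) = Mul(-1608, Add(Mul(535, Pow(Pow(Add(-1414, Add(-457, -54)), Rational(1, 2)), -1)), -1030)) = Mul(-1608, Add(Mul(535, Pow(Pow(Add(-1414, -511), Rational(1, 2)), -1)), -1030)) = Mul(-1608, Add(Mul(535, Pow(Pow(-1925, Rational(1, 2)), -1)), -1030)) = Mul(-1608, Add(Mul(535, Pow(Mul(5, I, Pow(77, Rational(1, 2))), -1)), -1030)) = Mul(-1608, Add(Mul(535, Mul(Rational(-1, 385), I, Pow(77, Rational(1, 2)))), -1030)) = Mul(-1608, Add(Mul(Rational(-107, 77), I, Pow(77, Rational(1, 2))), -1030)) = Mul(-1608, Add(-1030, Mul(Rational(-107, 77), I, Pow(77, Rational(1, 2))))) = Add(1656240, Mul(Rational(172056, 77), I, Pow(77, Rational(1, 2))))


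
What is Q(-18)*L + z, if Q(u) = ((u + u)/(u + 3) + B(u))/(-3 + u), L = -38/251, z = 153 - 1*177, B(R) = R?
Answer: -211828/8785 ≈ -24.112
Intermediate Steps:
z = -24 (z = 153 - 177 = -24)
L = -38/251 (L = -38*1/251 = -38/251 ≈ -0.15139)
Q(u) = (u + 2*u/(3 + u))/(-3 + u) (Q(u) = ((u + u)/(u + 3) + u)/(-3 + u) = ((2*u)/(3 + u) + u)/(-3 + u) = (2*u/(3 + u) + u)/(-3 + u) = (u + 2*u/(3 + u))/(-3 + u))
Q(-18)*L + z = -18*(5 - 18)/(-9 + (-18)²)*(-38/251) - 24 = -18*(-13)/(-9 + 324)*(-38/251) - 24 = -18*(-13)/315*(-38/251) - 24 = -18*1/315*(-13)*(-38/251) - 24 = (26/35)*(-38/251) - 24 = -988/8785 - 24 = -211828/8785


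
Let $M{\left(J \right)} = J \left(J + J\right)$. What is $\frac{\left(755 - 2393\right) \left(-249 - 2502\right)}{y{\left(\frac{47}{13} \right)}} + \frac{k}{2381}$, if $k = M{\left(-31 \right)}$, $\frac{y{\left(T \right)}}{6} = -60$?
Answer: $- \frac{596023481}{47620} \approx -12516.0$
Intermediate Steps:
$y{\left(T \right)} = -360$ ($y{\left(T \right)} = 6 \left(-60\right) = -360$)
$M{\left(J \right)} = 2 J^{2}$ ($M{\left(J \right)} = J 2 J = 2 J^{2}$)
$k = 1922$ ($k = 2 \left(-31\right)^{2} = 2 \cdot 961 = 1922$)
$\frac{\left(755 - 2393\right) \left(-249 - 2502\right)}{y{\left(\frac{47}{13} \right)}} + \frac{k}{2381} = \frac{\left(755 - 2393\right) \left(-249 - 2502\right)}{-360} + \frac{1922}{2381} = \left(-1638\right) \left(-2751\right) \left(- \frac{1}{360}\right) + 1922 \cdot \frac{1}{2381} = 4506138 \left(- \frac{1}{360}\right) + \frac{1922}{2381} = - \frac{250341}{20} + \frac{1922}{2381} = - \frac{596023481}{47620}$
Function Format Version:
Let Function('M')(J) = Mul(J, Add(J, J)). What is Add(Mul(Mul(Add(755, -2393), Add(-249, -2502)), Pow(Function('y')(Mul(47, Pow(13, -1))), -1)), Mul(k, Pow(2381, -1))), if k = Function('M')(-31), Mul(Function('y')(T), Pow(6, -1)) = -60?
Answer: Rational(-596023481, 47620) ≈ -12516.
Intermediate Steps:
Function('y')(T) = -360 (Function('y')(T) = Mul(6, -60) = -360)
Function('M')(J) = Mul(2, Pow(J, 2)) (Function('M')(J) = Mul(J, Mul(2, J)) = Mul(2, Pow(J, 2)))
k = 1922 (k = Mul(2, Pow(-31, 2)) = Mul(2, 961) = 1922)
Add(Mul(Mul(Add(755, -2393), Add(-249, -2502)), Pow(Function('y')(Mul(47, Pow(13, -1))), -1)), Mul(k, Pow(2381, -1))) = Add(Mul(Mul(Add(755, -2393), Add(-249, -2502)), Pow(-360, -1)), Mul(1922, Pow(2381, -1))) = Add(Mul(Mul(-1638, -2751), Rational(-1, 360)), Mul(1922, Rational(1, 2381))) = Add(Mul(4506138, Rational(-1, 360)), Rational(1922, 2381)) = Add(Rational(-250341, 20), Rational(1922, 2381)) = Rational(-596023481, 47620)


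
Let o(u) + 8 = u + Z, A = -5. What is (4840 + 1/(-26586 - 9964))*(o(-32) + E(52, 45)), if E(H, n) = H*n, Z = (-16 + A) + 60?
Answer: 413773775661/36550 ≈ 1.1321e+7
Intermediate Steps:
Z = 39 (Z = (-16 - 5) + 60 = -21 + 60 = 39)
o(u) = 31 + u (o(u) = -8 + (u + 39) = -8 + (39 + u) = 31 + u)
(4840 + 1/(-26586 - 9964))*(o(-32) + E(52, 45)) = (4840 + 1/(-26586 - 9964))*((31 - 32) + 52*45) = (4840 + 1/(-36550))*(-1 + 2340) = (4840 - 1/36550)*2339 = (176901999/36550)*2339 = 413773775661/36550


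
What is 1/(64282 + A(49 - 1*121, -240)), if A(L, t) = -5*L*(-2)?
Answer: 1/63562 ≈ 1.5733e-5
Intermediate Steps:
A(L, t) = 10*L
1/(64282 + A(49 - 1*121, -240)) = 1/(64282 + 10*(49 - 1*121)) = 1/(64282 + 10*(49 - 121)) = 1/(64282 + 10*(-72)) = 1/(64282 - 720) = 1/63562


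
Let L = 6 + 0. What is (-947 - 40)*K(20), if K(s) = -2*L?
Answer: 11844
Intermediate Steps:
L = 6
K(s) = -12 (K(s) = -2*6 = -12)
(-947 - 40)*K(20) = (-947 - 40)*(-12) = -987*(-12) = 11844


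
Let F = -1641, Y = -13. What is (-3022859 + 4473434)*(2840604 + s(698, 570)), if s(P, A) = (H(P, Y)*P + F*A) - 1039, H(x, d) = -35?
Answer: 2726740114875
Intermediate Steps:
s(P, A) = -1039 - 1641*A - 35*P (s(P, A) = (-35*P - 1641*A) - 1039 = (-1641*A - 35*P) - 1039 = -1039 - 1641*A - 35*P)
(-3022859 + 4473434)*(2840604 + s(698, 570)) = (-3022859 + 4473434)*(2840604 + (-1039 - 1641*570 - 35*698)) = 1450575*(2840604 + (-1039 - 935370 - 24430)) = 1450575*(2840604 - 960839) = 1450575*1879765 = 2726740114875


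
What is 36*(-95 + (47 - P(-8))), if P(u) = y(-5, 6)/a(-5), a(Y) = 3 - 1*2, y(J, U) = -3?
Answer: -1620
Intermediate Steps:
a(Y) = 1 (a(Y) = 3 - 2 = 1)
P(u) = -3 (P(u) = -3/1 = -3*1 = -3)
36*(-95 + (47 - P(-8))) = 36*(-95 + (47 - 1*(-3))) = 36*(-95 + (47 + 3)) = 36*(-95 + 50) = 36*(-45) = -1620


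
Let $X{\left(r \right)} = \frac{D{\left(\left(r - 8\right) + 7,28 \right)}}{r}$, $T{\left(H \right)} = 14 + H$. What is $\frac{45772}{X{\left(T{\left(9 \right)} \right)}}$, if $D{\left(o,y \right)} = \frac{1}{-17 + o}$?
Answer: $5263780$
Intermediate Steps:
$X{\left(r \right)} = \frac{1}{r \left(-18 + r\right)}$ ($X{\left(r \right)} = \frac{1}{\left(-17 + \left(\left(r - 8\right) + 7\right)\right) r} = \frac{1}{\left(-17 + \left(\left(-8 + r\right) + 7\right)\right) r} = \frac{1}{\left(-17 + \left(-1 + r\right)\right) r} = \frac{1}{\left(-18 + r\right) r} = \frac{1}{r \left(-18 + r\right)}$)
$\frac{45772}{X{\left(T{\left(9 \right)} \right)}} = \frac{45772}{\frac{1}{14 + 9} \frac{1}{-18 + \left(14 + 9\right)}} = \frac{45772}{\frac{1}{23} \frac{1}{-18 + 23}} = \frac{45772}{\frac{1}{23} \cdot \frac{1}{5}} = 45772 \frac{1}{\frac{1}{115}} = 45772 \cdot 115 = 5263780$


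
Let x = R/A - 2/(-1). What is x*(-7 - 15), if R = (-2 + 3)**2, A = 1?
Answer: -66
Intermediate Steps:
R = 1 (R = 1**2 = 1)
x = 3 (x = 1/1 - 2/(-1) = 1*1 - 2*(-1) = 1 + 2 = 3)
x*(-7 - 15) = 3*(-7 - 15) = 3*(-22) = -66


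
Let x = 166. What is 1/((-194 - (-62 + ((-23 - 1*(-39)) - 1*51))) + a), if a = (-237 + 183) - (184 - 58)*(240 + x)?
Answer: -1/51307 ≈ -1.9491e-5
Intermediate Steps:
a = -51210 (a = (-237 + 183) - (184 - 58)*(240 + 166) = -54 - 126*406 = -54 - 1*51156 = -54 - 51156 = -51210)
1/((-194 - (-62 + ((-23 - 1*(-39)) - 1*51))) + a) = 1/((-194 - (-62 + ((-23 - 1*(-39)) - 1*51))) - 51210) = 1/((-194 - (-62 + ((-23 + 39) - 51))) - 51210) = 1/((-194 - (-62 + (16 - 51))) - 51210) = 1/((-194 - (-62 - 35)) - 51210) = 1/((-194 - 1*(-97)) - 51210) = 1/((-194 + 97) - 51210) = 1/(-97 - 51210) = 1/(-51307) = -1/51307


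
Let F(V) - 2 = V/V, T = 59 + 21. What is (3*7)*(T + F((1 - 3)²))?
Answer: 1743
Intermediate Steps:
T = 80
F(V) = 3 (F(V) = 2 + V/V = 2 + 1 = 3)
(3*7)*(T + F((1 - 3)²)) = (3*7)*(80 + 3) = 21*83 = 1743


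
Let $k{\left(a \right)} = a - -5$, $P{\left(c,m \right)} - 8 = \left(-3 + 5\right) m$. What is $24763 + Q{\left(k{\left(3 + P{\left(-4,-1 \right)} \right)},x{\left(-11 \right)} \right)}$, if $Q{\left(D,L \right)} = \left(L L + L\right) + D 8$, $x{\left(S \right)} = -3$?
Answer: $24881$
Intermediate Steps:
$P{\left(c,m \right)} = 8 + 2 m$ ($P{\left(c,m \right)} = 8 + \left(-3 + 5\right) m = 8 + 2 m$)
$k{\left(a \right)} = 5 + a$ ($k{\left(a \right)} = a + 5 = 5 + a$)
$Q{\left(D,L \right)} = L + L^{2} + 8 D$ ($Q{\left(D,L \right)} = \left(L^{2} + L\right) + 8 D = \left(L + L^{2}\right) + 8 D = L + L^{2} + 8 D$)
$24763 + Q{\left(k{\left(3 + P{\left(-4,-1 \right)} \right)},x{\left(-11 \right)} \right)} = 24763 + \left(-3 + \left(-3\right)^{2} + 8 \left(5 + \left(3 + \left(8 + 2 \left(-1\right)\right)\right)\right)\right) = 24763 + \left(-3 + 9 + 8 \left(5 + \left(3 + \left(8 - 2\right)\right)\right)\right) = 24763 + \left(-3 + 9 + 8 \left(5 + \left(3 + 6\right)\right)\right) = 24763 + \left(-3 + 9 + 8 \left(5 + 9\right)\right) = 24763 + \left(-3 + 9 + 8 \cdot 14\right) = 24763 + \left(-3 + 9 + 112\right) = 24763 + 118 = 24881$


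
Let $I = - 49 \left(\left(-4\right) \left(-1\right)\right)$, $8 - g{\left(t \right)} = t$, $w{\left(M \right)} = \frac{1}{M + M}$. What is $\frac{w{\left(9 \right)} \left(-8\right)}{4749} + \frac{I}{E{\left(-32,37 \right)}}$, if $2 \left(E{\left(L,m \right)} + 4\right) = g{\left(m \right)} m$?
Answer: $\frac{16750148}{46203021} \approx 0.36253$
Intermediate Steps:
$w{\left(M \right)} = \frac{1}{2 M}$
$g{\left(t \right)} = 8 - t$
$E{\left(L,m \right)} = -4 + \frac{m \left(8 - m\right)}{2}$ ($E{\left(L,m \right)} = -4 + \frac{\left(8 - m\right) m}{2} = -4 + \frac{m \left(8 - m\right)}{2}$)
$I = -196$ ($I = \left(-49\right) 4 = -196$)
$\frac{w{\left(9 \right)} \left(-8\right)}{4749} + \frac{I}{E{\left(-32,37 \right)}} = \frac{\frac{1}{2 \cdot 9} \left(-8\right)}{4749} - \frac{196}{-4 - \frac{37 \left(-8 + 37\right)}{2}} = \frac{1}{2} \cdot \frac{1}{9} \left(-8\right) \frac{1}{4749} - \frac{196}{-4 - \frac{37}{2} \cdot 29} = \frac{1}{18} \left(-8\right) \frac{1}{4749} - \frac{196}{-4 - \frac{1073}{2}} = \left(- \frac{4}{9}\right) \frac{1}{4749} - \frac{196}{- \frac{1081}{2}} = - \frac{4}{42741} - - \frac{392}{1081} = - \frac{4}{42741} + \frac{392}{1081} = \frac{16750148}{46203021}$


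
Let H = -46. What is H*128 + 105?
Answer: -5783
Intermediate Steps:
H*128 + 105 = -46*128 + 105 = -5888 + 105 = -5783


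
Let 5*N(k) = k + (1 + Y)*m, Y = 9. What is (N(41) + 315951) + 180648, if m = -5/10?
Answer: 2483031/5 ≈ 4.9661e+5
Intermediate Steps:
m = -½ (m = -5*⅒ = -½ ≈ -0.50000)
N(k) = -1 + k/5 (N(k) = (k + (1 + 9)*(-½))/5 = (k + 10*(-½))/5 = (k - 5)/5 = (-5 + k)/5 = -1 + k/5)
(N(41) + 315951) + 180648 = ((-1 + (⅕)*41) + 315951) + 180648 = ((-1 + 41/5) + 315951) + 180648 = (36/5 + 315951) + 180648 = 1579791/5 + 180648 = 2483031/5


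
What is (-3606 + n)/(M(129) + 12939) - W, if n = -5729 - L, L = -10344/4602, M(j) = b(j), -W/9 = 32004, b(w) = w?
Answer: 2887022603395/10023156 ≈ 2.8804e+5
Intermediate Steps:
W = -288036 (W = -9*32004 = -288036)
M(j) = j
L = -1724/767 (L = -10344*1/4602 = -1724/767 ≈ -2.2477)
n = -4392419/767 (n = -5729 - 1*(-1724/767) = -5729 + 1724/767 = -4392419/767 ≈ -5726.8)
(-3606 + n)/(M(129) + 12939) - W = (-3606 - 4392419/767)/(129 + 12939) - 1*(-288036) = -7158221/767/13068 + 288036 = -7158221/767*1/13068 + 288036 = -7158221/10023156 + 288036 = 2887022603395/10023156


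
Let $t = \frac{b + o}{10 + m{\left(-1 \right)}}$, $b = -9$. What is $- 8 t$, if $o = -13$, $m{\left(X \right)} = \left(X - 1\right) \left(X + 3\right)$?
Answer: $\frac{88}{3} \approx 29.333$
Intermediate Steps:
$m{\left(X \right)} = \left(-1 + X\right) \left(3 + X\right)$
$t = - \frac{11}{3}$ ($t = \frac{-9 - 13}{10 + \left(-3 + \left(-1\right)^{2} + 2 \left(-1\right)\right)} = - \frac{22}{10 - 4} = - \frac{22}{6} = \left(-22\right) \frac{1}{6} = - \frac{11}{3} \approx -3.6667$)
$- 8 t = \left(-8\right) \left(- \frac{11}{3}\right) = \frac{88}{3}$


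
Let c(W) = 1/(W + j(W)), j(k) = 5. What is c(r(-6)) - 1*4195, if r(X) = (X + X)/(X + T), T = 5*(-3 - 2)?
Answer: -700534/167 ≈ -4194.8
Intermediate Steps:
T = -25 (T = 5*(-5) = -25)
r(X) = 2*X/(-25 + X) (r(X) = (X + X)/(X - 25) = (2*X)/(-25 + X) = 2*X/(-25 + X))
c(W) = 1/(5 + W) (c(W) = 1/(W + 5) = 1/(5 + W))
c(r(-6)) - 1*4195 = 1/(5 + 2*(-6)/(-25 - 6)) - 1*4195 = 1/(5 + 2*(-6)/(-31)) - 4195 = 1/(5 + 2*(-6)*(-1/31)) - 4195 = 1/(5 + 12/31) - 4195 = 1/(167/31) - 4195 = 31/167 - 4195 = -700534/167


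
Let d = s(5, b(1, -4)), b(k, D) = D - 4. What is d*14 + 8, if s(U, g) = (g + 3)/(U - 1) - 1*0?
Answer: -19/2 ≈ -9.5000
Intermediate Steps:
b(k, D) = -4 + D
s(U, g) = (3 + g)/(-1 + U) (s(U, g) = (3 + g)/(-1 + U) + 0 = (3 + g)/(-1 + U))
d = -5/4 (d = (3 + (-4 - 4))/(-1 + 5) = (3 - 8)/4 = (¼)*(-5) = -5/4 ≈ -1.2500)
d*14 + 8 = -5/4*14 + 8 = -35/2 + 8 = -19/2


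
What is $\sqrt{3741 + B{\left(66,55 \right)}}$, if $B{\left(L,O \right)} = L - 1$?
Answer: $\sqrt{3806} \approx 61.693$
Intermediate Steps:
$B{\left(L,O \right)} = -1 + L$
$\sqrt{3741 + B{\left(66,55 \right)}} = \sqrt{3741 + \left(-1 + 66\right)} = \sqrt{3741 + 65} = \sqrt{3806}$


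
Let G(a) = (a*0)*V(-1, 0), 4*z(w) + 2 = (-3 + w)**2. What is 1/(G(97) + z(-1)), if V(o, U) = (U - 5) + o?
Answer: 2/7 ≈ 0.28571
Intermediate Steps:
V(o, U) = -5 + U + o (V(o, U) = (-5 + U) + o = -5 + U + o)
z(w) = -1/2 + (-3 + w)**2/4
G(a) = 0 (G(a) = (a*0)*(-5 + 0 - 1) = 0*(-6) = 0)
1/(G(97) + z(-1)) = 1/(0 + (-1/2 + (-3 - 1)**2/4)) = 1/(0 + (-1/2 + (1/4)*(-4)**2)) = 1/(0 + (-1/2 + (1/4)*16)) = 1/(0 + (-1/2 + 4)) = 1/(0 + 7/2) = 1/(7/2) = 2/7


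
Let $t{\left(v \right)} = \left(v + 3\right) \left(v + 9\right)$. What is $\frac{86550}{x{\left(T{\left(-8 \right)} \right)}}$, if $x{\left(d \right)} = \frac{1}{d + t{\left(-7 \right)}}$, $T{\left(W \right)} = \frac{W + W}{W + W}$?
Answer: $-605850$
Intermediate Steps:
$T{\left(W \right)} = 1$ ($T{\left(W \right)} = \frac{2 W}{2 W} = 2 W \frac{1}{2 W} = 1$)
$t{\left(v \right)} = \left(3 + v\right) \left(9 + v\right)$
$x{\left(d \right)} = \frac{1}{-8 + d}$ ($x{\left(d \right)} = \frac{1}{d + \left(27 + \left(-7\right)^{2} + 12 \left(-7\right)\right)} = \frac{1}{d + \left(27 + 49 - 84\right)} = \frac{1}{d - 8} = \frac{1}{-8 + d}$)
$\frac{86550}{x{\left(T{\left(-8 \right)} \right)}} = \frac{86550}{\frac{1}{-8 + 1}} = \frac{86550}{\frac{1}{-7}} = \frac{86550}{- \frac{1}{7}} = 86550 \left(-7\right) = -605850$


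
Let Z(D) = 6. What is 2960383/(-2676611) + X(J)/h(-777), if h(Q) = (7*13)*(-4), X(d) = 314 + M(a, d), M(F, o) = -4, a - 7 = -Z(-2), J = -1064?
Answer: -19462539/9941698 ≈ -1.9577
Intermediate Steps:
a = 1 (a = 7 - 1*6 = 7 - 6 = 1)
X(d) = 310 (X(d) = 314 - 4 = 310)
h(Q) = -364 (h(Q) = 91*(-4) = -364)
2960383/(-2676611) + X(J)/h(-777) = 2960383/(-2676611) + 310/(-364) = 2960383*(-1/2676611) + 310*(-1/364) = -2960383/2676611 - 155/182 = -19462539/9941698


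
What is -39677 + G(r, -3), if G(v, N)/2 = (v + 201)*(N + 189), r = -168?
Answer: -27401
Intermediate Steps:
G(v, N) = 2*(189 + N)*(201 + v) (G(v, N) = 2*((v + 201)*(N + 189)) = 2*((201 + v)*(189 + N)) = 2*((189 + N)*(201 + v)) = 2*(189 + N)*(201 + v))
-39677 + G(r, -3) = -39677 + (75978 + 378*(-168) + 402*(-3) + 2*(-3)*(-168)) = -39677 + (75978 - 63504 - 1206 + 1008) = -39677 + 12276 = -27401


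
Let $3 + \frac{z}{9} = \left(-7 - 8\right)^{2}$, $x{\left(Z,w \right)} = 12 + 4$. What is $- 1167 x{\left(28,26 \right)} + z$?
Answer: $-16674$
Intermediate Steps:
$x{\left(Z,w \right)} = 16$
$z = 1998$ ($z = -27 + 9 \left(-7 - 8\right)^{2} = -27 + 9 \left(-15\right)^{2} = -27 + 9 \cdot 225 = -27 + 2025 = 1998$)
$- 1167 x{\left(28,26 \right)} + z = \left(-1167\right) 16 + 1998 = -18672 + 1998 = -16674$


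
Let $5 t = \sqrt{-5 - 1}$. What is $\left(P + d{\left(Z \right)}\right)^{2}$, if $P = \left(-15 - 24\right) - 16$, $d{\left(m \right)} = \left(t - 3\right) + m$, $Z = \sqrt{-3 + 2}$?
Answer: $\frac{\left(-290 + 5 i + i \sqrt{6}\right)^{2}}{25} \approx 3361.8 - 172.83 i$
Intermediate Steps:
$t = \frac{i \sqrt{6}}{5}$ ($t = \frac{\sqrt{-5 - 1}}{5} = \frac{\sqrt{-6}}{5} = \frac{i \sqrt{6}}{5} \approx 0.4899 i$)
$Z = i$ ($Z = \sqrt{-1} = i \approx 1.0 i$)
$d{\left(m \right)} = -3 + m + \frac{i \sqrt{6}}{5}$ ($d{\left(m \right)} = \left(\frac{i \sqrt{6}}{5} - 3\right) + m = \left(-3 + \frac{i \sqrt{6}}{5}\right) + m = -3 + m + \frac{i \sqrt{6}}{5}$)
$P = -55$ ($P = -39 - 16 = -55$)
$\left(P + d{\left(Z \right)}\right)^{2} = \left(-55 + \left(-3 + i + \frac{i \sqrt{6}}{5}\right)\right)^{2} = \left(-58 + i + \frac{i \sqrt{6}}{5}\right)^{2}$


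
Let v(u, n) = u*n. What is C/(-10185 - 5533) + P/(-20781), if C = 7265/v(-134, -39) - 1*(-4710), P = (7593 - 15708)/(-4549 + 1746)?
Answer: -5497551589795/18332247950484 ≈ -0.29988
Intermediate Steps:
v(u, n) = n*u
P = 8115/2803 (P = -8115/(-2803) = -8115*(-1/2803) = 8115/2803 ≈ 2.8951)
C = 24621725/5226 (C = 7265/((-39*(-134))) - 1*(-4710) = 7265/5226 + 4710 = 24621725/5226 ≈ 4711.4)
C/(-10185 - 5533) + P/(-20781) = 24621725/(5226*(-10185 - 5533)) + (8115/2803)/(-20781) = (24621725/5226)/(-15718) + (8115/2803)*(-1/20781) = (24621725/5226)*(-1/15718) - 2705/19416381 = -849025/2832492 - 2705/19416381 = -5497551589795/18332247950484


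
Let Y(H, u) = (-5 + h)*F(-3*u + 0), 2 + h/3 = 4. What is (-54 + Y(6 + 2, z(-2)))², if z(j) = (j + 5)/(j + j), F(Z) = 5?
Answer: 2401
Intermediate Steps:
h = 6 (h = -6 + 3*4 = -6 + 12 = 6)
z(j) = (5 + j)/(2*j) (z(j) = (5 + j)/((2*j)) = (5 + j)*(1/(2*j)) = (5 + j)/(2*j))
Y(H, u) = 5 (Y(H, u) = (-5 + 6)*5 = 1*5 = 5)
(-54 + Y(6 + 2, z(-2)))² = (-54 + 5)² = (-49)² = 2401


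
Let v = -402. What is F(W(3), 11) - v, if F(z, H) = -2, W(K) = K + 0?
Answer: 400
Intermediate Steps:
W(K) = K
F(W(3), 11) - v = -2 - 1*(-402) = -2 + 402 = 400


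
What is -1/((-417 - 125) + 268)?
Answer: 1/274 ≈ 0.0036496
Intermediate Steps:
-1/((-417 - 125) + 268) = -1/(-542 + 268) = -1/(-274) = -1*(-1/274) = 1/274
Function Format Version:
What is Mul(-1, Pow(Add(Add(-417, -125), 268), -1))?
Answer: Rational(1, 274) ≈ 0.0036496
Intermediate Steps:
Mul(-1, Pow(Add(Add(-417, -125), 268), -1)) = Mul(-1, Pow(Add(-542, 268), -1)) = Mul(-1, Pow(-274, -1)) = Mul(-1, Rational(-1, 274)) = Rational(1, 274)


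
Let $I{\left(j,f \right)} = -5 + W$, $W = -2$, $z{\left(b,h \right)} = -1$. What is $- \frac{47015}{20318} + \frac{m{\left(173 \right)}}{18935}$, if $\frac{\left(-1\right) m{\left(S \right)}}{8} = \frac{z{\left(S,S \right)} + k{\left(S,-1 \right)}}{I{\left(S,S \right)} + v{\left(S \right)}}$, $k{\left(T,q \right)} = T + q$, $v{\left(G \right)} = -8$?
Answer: $- \frac{4441880117}{1923606650} \approx -2.3091$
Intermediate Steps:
$I{\left(j,f \right)} = -7$ ($I{\left(j,f \right)} = -5 - 2 = -7$)
$m{\left(S \right)} = - \frac{16}{15} + \frac{8 S}{15}$ ($m{\left(S \right)} = - 8 \frac{-1 + \left(S - 1\right)}{-7 - 8} = - 8 \frac{-1 + \left(-1 + S\right)}{-15} = - 8 \left(-2 + S\right) \left(- \frac{1}{15}\right) = - 8 \left(\frac{2}{15} - \frac{S}{15}\right) = - \frac{16}{15} + \frac{8 S}{15}$)
$- \frac{47015}{20318} + \frac{m{\left(173 \right)}}{18935} = - \frac{47015}{20318} + \frac{- \frac{16}{15} + \frac{8}{15} \cdot 173}{18935} = \left(-47015\right) \frac{1}{20318} + \left(- \frac{16}{15} + \frac{1384}{15}\right) \frac{1}{18935} = - \frac{47015}{20318} + \frac{456}{5} \cdot \frac{1}{18935} = - \frac{47015}{20318} + \frac{456}{94675} = - \frac{4441880117}{1923606650}$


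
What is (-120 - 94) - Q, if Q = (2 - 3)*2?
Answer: -212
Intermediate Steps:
Q = -2 (Q = -1*2 = -2)
(-120 - 94) - Q = (-120 - 94) - 1*(-2) = -214 + 2 = -212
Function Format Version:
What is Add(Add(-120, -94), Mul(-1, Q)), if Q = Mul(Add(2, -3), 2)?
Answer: -212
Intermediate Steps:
Q = -2 (Q = Mul(-1, 2) = -2)
Add(Add(-120, -94), Mul(-1, Q)) = Add(Add(-120, -94), Mul(-1, -2)) = Add(-214, 2) = -212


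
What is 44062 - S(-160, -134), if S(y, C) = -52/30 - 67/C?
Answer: 1321897/30 ≈ 44063.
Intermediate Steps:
S(y, C) = -26/15 - 67/C (S(y, C) = -52*1/30 - 67/C = -26/15 - 67/C)
44062 - S(-160, -134) = 44062 - (-26/15 - 67/(-134)) = 44062 - (-26/15 - 67*(-1/134)) = 44062 - (-26/15 + 1/2) = 44062 - 1*(-37/30) = 44062 + 37/30 = 1321897/30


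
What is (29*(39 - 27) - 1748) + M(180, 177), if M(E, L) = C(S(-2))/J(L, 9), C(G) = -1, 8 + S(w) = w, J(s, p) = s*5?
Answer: -1239001/885 ≈ -1400.0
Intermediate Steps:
J(s, p) = 5*s
S(w) = -8 + w
M(E, L) = -1/(5*L)
(29*(39 - 27) - 1748) + M(180, 177) = (29*(39 - 27) - 1748) - 1/5/177 = (29*12 - 1748) - 1/5*1/177 = (348 - 1748) - 1/885 = -1400 - 1/885 = -1239001/885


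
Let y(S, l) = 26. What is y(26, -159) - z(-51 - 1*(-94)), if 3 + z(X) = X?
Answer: -14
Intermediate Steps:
z(X) = -3 + X
y(26, -159) - z(-51 - 1*(-94)) = 26 - (-3 + (-51 - 1*(-94))) = 26 - (-3 + (-51 + 94)) = 26 - (-3 + 43) = 26 - 1*40 = 26 - 40 = -14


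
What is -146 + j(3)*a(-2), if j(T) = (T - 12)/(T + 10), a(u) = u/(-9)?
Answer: -1900/13 ≈ -146.15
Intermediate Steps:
a(u) = -u/9 (a(u) = u*(-⅑) = -u/9)
j(T) = (-12 + T)/(10 + T)
-146 + j(3)*a(-2) = -146 + ((-12 + 3)/(10 + 3))*(-⅑*(-2)) = -146 + (-9/13)*(2/9) = -146 + ((1/13)*(-9))*(2/9) = -146 - 9/13*2/9 = -146 - 2/13 = -1900/13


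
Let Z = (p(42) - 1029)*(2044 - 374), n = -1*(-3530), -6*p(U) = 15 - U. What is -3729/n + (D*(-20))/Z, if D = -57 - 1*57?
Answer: -425870029/402635330 ≈ -1.0577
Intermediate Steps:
p(U) = -5/2 + U/6 (p(U) = -(15 - U)/6 = -5/2 + U/6)
n = 3530
Z = -1710915 (Z = ((-5/2 + (⅙)*42) - 1029)*(2044 - 374) = ((-5/2 + 7) - 1029)*1670 = (9/2 - 1029)*1670 = -2049/2*1670 = -1710915)
D = -114 (D = -57 - 57 = -114)
-3729/n + (D*(-20))/Z = -3729/3530 - 114*(-20)/(-1710915) = -3729*1/3530 + 2280*(-1/1710915) = -3729/3530 - 152/114061 = -425870029/402635330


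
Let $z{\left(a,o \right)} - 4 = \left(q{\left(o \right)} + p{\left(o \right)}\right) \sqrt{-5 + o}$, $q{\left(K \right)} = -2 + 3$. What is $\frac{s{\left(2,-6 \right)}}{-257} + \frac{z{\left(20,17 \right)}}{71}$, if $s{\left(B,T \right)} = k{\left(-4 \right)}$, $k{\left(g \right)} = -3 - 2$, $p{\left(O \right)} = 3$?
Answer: $\frac{1383}{18247} + \frac{8 \sqrt{3}}{71} \approx 0.27095$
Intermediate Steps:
$k{\left(g \right)} = -5$ ($k{\left(g \right)} = -3 - 2 = -5$)
$s{\left(B,T \right)} = -5$
$q{\left(K \right)} = 1$
$z{\left(a,o \right)} = 4 + 4 \sqrt{-5 + o}$ ($z{\left(a,o \right)} = 4 + \left(1 + 3\right) \sqrt{-5 + o} = 4 + 4 \sqrt{-5 + o}$)
$\frac{s{\left(2,-6 \right)}}{-257} + \frac{z{\left(20,17 \right)}}{71} = - \frac{5}{-257} + \frac{4 + 4 \sqrt{-5 + 17}}{71} = \left(-5\right) \left(- \frac{1}{257}\right) + \left(4 + 4 \sqrt{12}\right) \frac{1}{71} = \frac{5}{257} + \left(4 + 4 \cdot 2 \sqrt{3}\right) \frac{1}{71} = \frac{5}{257} + \left(4 + 8 \sqrt{3}\right) \frac{1}{71} = \frac{5}{257} + \left(\frac{4}{71} + \frac{8 \sqrt{3}}{71}\right) = \frac{1383}{18247} + \frac{8 \sqrt{3}}{71}$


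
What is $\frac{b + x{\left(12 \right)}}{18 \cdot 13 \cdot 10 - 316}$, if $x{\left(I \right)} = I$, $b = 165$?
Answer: $\frac{177}{2024} \approx 0.087451$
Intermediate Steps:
$\frac{b + x{\left(12 \right)}}{18 \cdot 13 \cdot 10 - 316} = \frac{165 + 12}{18 \cdot 13 \cdot 10 - 316} = \frac{177}{234 \cdot 10 - 316} = \frac{177}{2340 - 316} = \frac{177}{2024}$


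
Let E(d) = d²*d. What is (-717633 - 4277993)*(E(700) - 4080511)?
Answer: -1693115011155114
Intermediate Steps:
E(d) = d³
(-717633 - 4277993)*(E(700) - 4080511) = (-717633 - 4277993)*(700³ - 4080511) = -4995626*(343000000 - 4080511) = -4995626*338919489 = -1693115011155114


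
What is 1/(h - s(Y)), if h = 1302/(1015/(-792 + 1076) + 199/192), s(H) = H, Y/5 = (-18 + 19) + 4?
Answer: 62849/16177639 ≈ 0.0038849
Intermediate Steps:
Y = 25 (Y = 5*((-18 + 19) + 4) = 5*(1 + 4) = 5*5 = 25)
h = 17748864/62849 (h = 1302/(1015/284 + 199*(1/192)) = 1302/(1015*(1/284) + 199/192) = 1302/(1015/284 + 199/192) = 1302/(62849/13632) = 1302*(13632/62849) = 17748864/62849 ≈ 282.40)
1/(h - s(Y)) = 1/(17748864/62849 - 1*25) = 1/(17748864/62849 - 25) = 1/(16177639/62849) = 62849/16177639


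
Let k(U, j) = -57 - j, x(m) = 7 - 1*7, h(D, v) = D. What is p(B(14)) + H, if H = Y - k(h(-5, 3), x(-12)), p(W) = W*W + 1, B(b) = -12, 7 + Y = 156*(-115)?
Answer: -17745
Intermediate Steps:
x(m) = 0 (x(m) = 7 - 7 = 0)
Y = -17947 (Y = -7 + 156*(-115) = -7 - 17940 = -17947)
p(W) = 1 + W**2 (p(W) = W**2 + 1 = 1 + W**2)
H = -17890 (H = -17947 - (-57 - 1*0) = -17947 - (-57 + 0) = -17947 - 1*(-57) = -17947 + 57 = -17890)
p(B(14)) + H = (1 + (-12)**2) - 17890 = (1 + 144) - 17890 = 145 - 17890 = -17745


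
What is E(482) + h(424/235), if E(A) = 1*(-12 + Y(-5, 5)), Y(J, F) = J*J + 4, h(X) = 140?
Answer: 157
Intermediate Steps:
Y(J, F) = 4 + J**2 (Y(J, F) = J**2 + 4 = 4 + J**2)
E(A) = 17 (E(A) = 1*(-12 + (4 + (-5)**2)) = 1*(-12 + (4 + 25)) = 1*(-12 + 29) = 1*17 = 17)
E(482) + h(424/235) = 17 + 140 = 157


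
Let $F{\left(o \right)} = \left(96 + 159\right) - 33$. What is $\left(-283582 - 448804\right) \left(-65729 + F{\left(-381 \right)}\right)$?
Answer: $47976409702$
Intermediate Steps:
$F{\left(o \right)} = 222$ ($F{\left(o \right)} = 255 - 33 = 222$)
$\left(-283582 - 448804\right) \left(-65729 + F{\left(-381 \right)}\right) = \left(-283582 - 448804\right) \left(-65729 + 222\right) = \left(-732386\right) \left(-65507\right) = 47976409702$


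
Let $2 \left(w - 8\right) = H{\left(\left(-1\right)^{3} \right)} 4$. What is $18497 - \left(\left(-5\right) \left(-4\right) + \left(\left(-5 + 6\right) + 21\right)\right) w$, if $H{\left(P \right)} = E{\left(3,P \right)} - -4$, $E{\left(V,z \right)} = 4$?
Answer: $17489$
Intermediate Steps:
$H{\left(P \right)} = 8$ ($H{\left(P \right)} = 4 - -4 = 4 + 4 = 8$)
$w = 24$ ($w = 8 + \frac{8 \cdot 4}{2} = 8 + \frac{1}{2} \cdot 32 = 8 + 16 = 24$)
$18497 - \left(\left(-5\right) \left(-4\right) + \left(\left(-5 + 6\right) + 21\right)\right) w = 18497 - \left(\left(-5\right) \left(-4\right) + \left(\left(-5 + 6\right) + 21\right)\right) 24 = 18497 - \left(20 + \left(1 + 21\right)\right) 24 = 18497 - \left(20 + 22\right) 24 = 18497 - 42 \cdot 24 = 18497 - 1008 = 17489$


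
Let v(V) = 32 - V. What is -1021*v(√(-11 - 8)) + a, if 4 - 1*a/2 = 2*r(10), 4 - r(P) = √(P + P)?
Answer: -32680 + 8*√5 + 1021*I*√19 ≈ -32662.0 + 4450.4*I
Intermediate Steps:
r(P) = 4 - √2*√P (r(P) = 4 - √(P + P) = 4 - √(2*P) = 4 - √2*√P)
a = -8 + 8*√5 (a = 8 - 4*(4 - √2*√10) = 8 - 4*(4 - 2*√5) = 8 - 2*(8 - 4*√5) = 8 + (-16 + 8*√5) = -8 + 8*√5 ≈ 9.8885)
-1021*v(√(-11 - 8)) + a = -1021*(32 - √(-11 - 8)) + (-8 + 8*√5) = -1021*(32 - √(-19)) + (-8 + 8*√5) = -1021*(32 - I*√19) + (-8 + 8*√5) = (-32672 + 1021*I*√19) + (-8 + 8*√5) = -32680 + 8*√5 + 1021*I*√19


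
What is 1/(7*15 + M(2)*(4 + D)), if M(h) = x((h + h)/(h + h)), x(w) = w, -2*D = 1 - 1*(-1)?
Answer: 1/108 ≈ 0.0092593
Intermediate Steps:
D = -1 (D = -(1 - 1*(-1))/2 = -(1 + 1)/2 = -½*2 = -1)
M(h) = 1 (M(h) = (h + h)/(h + h) = (2*h)/((2*h)) = (2*h)*(1/(2*h)) = 1)
1/(7*15 + M(2)*(4 + D)) = 1/(7*15 + 1*(4 - 1)) = 1/(105 + 1*3) = 1/(105 + 3) = 1/108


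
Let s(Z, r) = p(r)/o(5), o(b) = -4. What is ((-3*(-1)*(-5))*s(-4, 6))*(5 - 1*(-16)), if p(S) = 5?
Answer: 1575/4 ≈ 393.75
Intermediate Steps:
s(Z, r) = -5/4 (s(Z, r) = 5/(-4) = 5*(-¼) = -5/4)
((-3*(-1)*(-5))*s(-4, 6))*(5 - 1*(-16)) = ((-3*(-1)*(-5))*(-5/4))*(5 - 1*(-16)) = ((3*(-5))*(-5/4))*(5 + 16) = -15*(-5/4)*21 = (75/4)*21 = 1575/4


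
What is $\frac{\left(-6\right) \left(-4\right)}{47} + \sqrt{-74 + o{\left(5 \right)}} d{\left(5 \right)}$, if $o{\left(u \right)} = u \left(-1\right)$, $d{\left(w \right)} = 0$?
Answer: $\frac{24}{47} \approx 0.51064$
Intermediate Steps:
$o{\left(u \right)} = - u$
$\frac{\left(-6\right) \left(-4\right)}{47} + \sqrt{-74 + o{\left(5 \right)}} d{\left(5 \right)} = \frac{\left(-6\right) \left(-4\right)}{47} + \sqrt{-74 - 5} \cdot 0 = 24 \cdot \frac{1}{47} + \sqrt{-74 - 5} \cdot 0 = \frac{24}{47} + \sqrt{-79} \cdot 0 = \frac{24}{47} + i \sqrt{79} \cdot 0 = \frac{24}{47} + 0 = \frac{24}{47}$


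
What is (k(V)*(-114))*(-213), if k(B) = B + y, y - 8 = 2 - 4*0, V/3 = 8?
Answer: 825588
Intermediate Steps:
V = 24 (V = 3*8 = 24)
y = 10 (y = 8 + (2 - 4*0) = 8 + (2 + 0) = 8 + 2 = 10)
k(B) = 10 + B (k(B) = B + 10 = 10 + B)
(k(V)*(-114))*(-213) = ((10 + 24)*(-114))*(-213) = (34*(-114))*(-213) = -3876*(-213) = 825588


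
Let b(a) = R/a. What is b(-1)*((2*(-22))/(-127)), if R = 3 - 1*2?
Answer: -44/127 ≈ -0.34646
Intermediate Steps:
R = 1 (R = 3 - 2 = 1)
b(a) = 1/a
b(-1)*((2*(-22))/(-127)) = ((2*(-22))/(-127))/(-1) = -(-44)*(-1)/127 = -1*44/127 = -44/127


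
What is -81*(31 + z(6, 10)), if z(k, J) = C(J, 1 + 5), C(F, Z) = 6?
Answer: -2997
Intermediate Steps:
z(k, J) = 6
-81*(31 + z(6, 10)) = -81*(31 + 6) = -81*37 = -2997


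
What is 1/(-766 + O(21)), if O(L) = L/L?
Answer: -1/765 ≈ -0.0013072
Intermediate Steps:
O(L) = 1
1/(-766 + O(21)) = 1/(-766 + 1) = 1/(-765) = -1/765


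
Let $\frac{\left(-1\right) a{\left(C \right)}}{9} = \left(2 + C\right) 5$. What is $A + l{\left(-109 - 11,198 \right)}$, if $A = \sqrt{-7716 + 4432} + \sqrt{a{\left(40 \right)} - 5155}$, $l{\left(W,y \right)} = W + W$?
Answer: $-240 + i \sqrt{7045} + 2 i \sqrt{821} \approx -240.0 + 141.24 i$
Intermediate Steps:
$a{\left(C \right)} = -90 - 45 C$ ($a{\left(C \right)} = - 9 \left(2 + C\right) 5 = - 9 \left(10 + 5 C\right) = -90 - 45 C$)
$l{\left(W,y \right)} = 2 W$
$A = i \sqrt{7045} + 2 i \sqrt{821}$ ($A = \sqrt{-7716 + 4432} + \sqrt{\left(-90 - 1800\right) - 5155} = \sqrt{-3284} + \sqrt{\left(-90 - 1800\right) - 5155} = 2 i \sqrt{821} + \sqrt{-1890 - 5155} = 2 i \sqrt{821} + \sqrt{-7045} = 2 i \sqrt{821} + i \sqrt{7045} = i \sqrt{7045} + 2 i \sqrt{821} \approx 141.24 i$)
$A + l{\left(-109 - 11,198 \right)} = i \left(\sqrt{7045} + 2 \sqrt{821}\right) + 2 \left(-109 - 11\right) = i \left(\sqrt{7045} + 2 \sqrt{821}\right) + 2 \left(-120\right) = i \left(\sqrt{7045} + 2 \sqrt{821}\right) - 240 = -240 + i \left(\sqrt{7045} + 2 \sqrt{821}\right)$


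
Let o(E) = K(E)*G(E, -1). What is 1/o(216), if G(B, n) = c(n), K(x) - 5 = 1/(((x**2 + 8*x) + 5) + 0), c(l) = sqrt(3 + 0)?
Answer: 48389*sqrt(3)/725838 ≈ 0.11547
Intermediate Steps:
c(l) = sqrt(3)
K(x) = 5 + 1/(5 + x**2 + 8*x) (K(x) = 5 + 1/(((x**2 + 8*x) + 5) + 0) = 5 + 1/((5 + x**2 + 8*x) + 0) = 5 + 1/(5 + x**2 + 8*x))
G(B, n) = sqrt(3)
o(E) = sqrt(3)*(26 + 5*E**2 + 40*E)/(5 + E**2 + 8*E) (o(E) = ((26 + 5*E**2 + 40*E)/(5 + E**2 + 8*E))*sqrt(3) = sqrt(3)*(26 + 5*E**2 + 40*E)/(5 + E**2 + 8*E))
1/o(216) = 1/(sqrt(3)*(26 + 5*216**2 + 40*216)/(5 + 216**2 + 8*216)) = 1/(sqrt(3)*(26 + 5*46656 + 8640)/(5 + 46656 + 1728)) = 1/(sqrt(3)*(26 + 233280 + 8640)/48389) = 1/(sqrt(3)*(1/48389)*241946) = 1/(241946*sqrt(3)/48389) = 48389*sqrt(3)/725838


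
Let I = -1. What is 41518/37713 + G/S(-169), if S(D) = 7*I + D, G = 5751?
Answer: -209580295/6637488 ≈ -31.575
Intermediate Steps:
S(D) = -7 + D (S(D) = 7*(-1) + D = -7 + D)
41518/37713 + G/S(-169) = 41518/37713 + 5751/(-7 - 169) = 41518*(1/37713) + 5751/(-176) = 41518/37713 + 5751*(-1/176) = 41518/37713 - 5751/176 = -209580295/6637488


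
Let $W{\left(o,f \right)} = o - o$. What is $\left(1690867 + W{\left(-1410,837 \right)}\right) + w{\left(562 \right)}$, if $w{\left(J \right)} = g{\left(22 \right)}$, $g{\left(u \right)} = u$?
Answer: $1690889$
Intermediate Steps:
$W{\left(o,f \right)} = 0$
$w{\left(J \right)} = 22$
$\left(1690867 + W{\left(-1410,837 \right)}\right) + w{\left(562 \right)} = \left(1690867 + 0\right) + 22 = 1690867 + 22 = 1690889$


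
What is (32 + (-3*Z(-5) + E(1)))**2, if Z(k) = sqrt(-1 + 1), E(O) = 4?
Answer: 1296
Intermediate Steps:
Z(k) = 0 (Z(k) = sqrt(0) = 0)
(32 + (-3*Z(-5) + E(1)))**2 = (32 + (-3*0 + 4))**2 = (32 + (0 + 4))**2 = (32 + 4)**2 = 36**2 = 1296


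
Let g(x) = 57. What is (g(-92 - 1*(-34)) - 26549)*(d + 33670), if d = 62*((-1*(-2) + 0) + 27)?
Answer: -939618256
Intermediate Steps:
d = 1798 (d = 62*((2 + 0) + 27) = 62*(2 + 27) = 62*29 = 1798)
(g(-92 - 1*(-34)) - 26549)*(d + 33670) = (57 - 26549)*(1798 + 33670) = -26492*35468 = -939618256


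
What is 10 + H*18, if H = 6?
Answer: 118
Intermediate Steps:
10 + H*18 = 10 + 6*18 = 10 + 108 = 118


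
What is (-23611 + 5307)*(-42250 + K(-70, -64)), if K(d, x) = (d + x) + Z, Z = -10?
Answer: 775979776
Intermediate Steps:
K(d, x) = -10 + d + x (K(d, x) = (d + x) - 10 = -10 + d + x)
(-23611 + 5307)*(-42250 + K(-70, -64)) = (-23611 + 5307)*(-42250 + (-10 - 70 - 64)) = -18304*(-42250 - 144) = -18304*(-42394) = 775979776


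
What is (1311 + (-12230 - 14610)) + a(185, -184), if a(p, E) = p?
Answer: -25344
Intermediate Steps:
(1311 + (-12230 - 14610)) + a(185, -184) = (1311 + (-12230 - 14610)) + 185 = (1311 - 26840) + 185 = -25529 + 185 = -25344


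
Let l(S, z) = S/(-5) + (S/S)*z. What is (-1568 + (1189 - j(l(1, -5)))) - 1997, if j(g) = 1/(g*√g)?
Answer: -2376 - 5*I*√130/676 ≈ -2376.0 - 0.084332*I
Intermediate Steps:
l(S, z) = z - S/5 (l(S, z) = -S/5 + 1*z = -S/5 + z = z - S/5)
j(g) = g^(-3/2) (j(g) = 1/(g^(3/2)) = g^(-3/2))
(-1568 + (1189 - j(l(1, -5)))) - 1997 = (-1568 + (1189 - 1/(-5 - ⅕*1)^(3/2))) - 1997 = (-1568 + (1189 - 1/(-5 - ⅕)^(3/2))) - 1997 = (-1568 + (1189 - 1/(-26/5)^(3/2))) - 1997 = (-1568 + (1189 - 5*I*√130/676)) - 1997 = (-379 - 5*I*√130/676) - 1997 = -2376 - 5*I*√130/676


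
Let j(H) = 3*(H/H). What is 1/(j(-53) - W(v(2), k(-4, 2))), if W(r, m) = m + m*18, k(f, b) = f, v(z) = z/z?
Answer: 1/79 ≈ 0.012658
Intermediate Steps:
v(z) = 1
W(r, m) = 19*m (W(r, m) = m + 18*m = 19*m)
j(H) = 3 (j(H) = 3*1 = 3)
1/(j(-53) - W(v(2), k(-4, 2))) = 1/(3 - 19*(-4)) = 1/(3 - 1*(-76)) = 1/(3 + 76) = 1/79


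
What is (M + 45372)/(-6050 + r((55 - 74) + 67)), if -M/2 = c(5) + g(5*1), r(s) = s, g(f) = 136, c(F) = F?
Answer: -22545/3001 ≈ -7.5125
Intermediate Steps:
M = -282 (M = -2*(5 + 136) = -2*141 = -282)
(M + 45372)/(-6050 + r((55 - 74) + 67)) = (-282 + 45372)/(-6050 + ((55 - 74) + 67)) = 45090/(-6050 + (-19 + 67)) = 45090/(-6050 + 48) = 45090/(-6002) = 45090*(-1/6002) = -22545/3001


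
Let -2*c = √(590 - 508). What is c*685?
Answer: -685*√82/2 ≈ -3101.5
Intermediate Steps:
c = -√82/2 (c = -√(590 - 508)/2 = -√82/2 ≈ -4.5277)
c*685 = -√82/2*685 = -685*√82/2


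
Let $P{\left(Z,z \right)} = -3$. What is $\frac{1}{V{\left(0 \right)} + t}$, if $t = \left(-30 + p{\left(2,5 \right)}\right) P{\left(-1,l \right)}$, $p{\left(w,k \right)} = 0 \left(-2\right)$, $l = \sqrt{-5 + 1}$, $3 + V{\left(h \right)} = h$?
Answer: $\frac{1}{87} \approx 0.011494$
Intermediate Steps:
$V{\left(h \right)} = -3 + h$
$l = 2 i$ ($l = \sqrt{-4} = 2 i \approx 2.0 i$)
$p{\left(w,k \right)} = 0$
$t = 90$ ($t = \left(-30 + 0\right) \left(-3\right) = \left(-30\right) \left(-3\right) = 90$)
$\frac{1}{V{\left(0 \right)} + t} = \frac{1}{\left(-3 + 0\right) + 90} = \frac{1}{-3 + 90} = \frac{1}{87}$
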